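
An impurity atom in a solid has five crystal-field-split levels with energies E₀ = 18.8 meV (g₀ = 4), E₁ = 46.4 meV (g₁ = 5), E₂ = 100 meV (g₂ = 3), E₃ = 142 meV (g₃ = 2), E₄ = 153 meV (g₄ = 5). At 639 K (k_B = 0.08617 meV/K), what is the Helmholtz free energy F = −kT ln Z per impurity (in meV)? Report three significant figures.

-98.2 meV

k_BT = 0.08617 × 639 K = 55.063 meV.
Eᵢ/kT = 0.34143, 0.84267, 1.8161, 2.5789, 2.7786.
Z = Σ gᵢe^(−Eᵢ/kT) = 4·e^(−0.34143) + 5·e^(−0.84267) + 3·e^(−1.8161) + 2·e^(−2.5789) + 5·e^(−2.7786) = 2.8430 + 2.1528 + 0.48798 + 0.15171 + 0.31063 = 5.9461.
F = −kT ln Z = −55.063 × ln(5.9461) = −55.063 × 1.7827 = -98.2 meV.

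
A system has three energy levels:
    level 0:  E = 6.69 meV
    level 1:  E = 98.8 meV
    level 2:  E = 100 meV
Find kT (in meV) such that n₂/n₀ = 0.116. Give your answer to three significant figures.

n₂/n₀ = exp[−(E₂−E₀)/kT] = 0.116.
⇒ (E₂−E₀)/kT = ln(1/0.116) = ln(8.6207) = 2.1542.
kT = 93.31 meV / 2.1542 = 43.3 meV.

43.3 meV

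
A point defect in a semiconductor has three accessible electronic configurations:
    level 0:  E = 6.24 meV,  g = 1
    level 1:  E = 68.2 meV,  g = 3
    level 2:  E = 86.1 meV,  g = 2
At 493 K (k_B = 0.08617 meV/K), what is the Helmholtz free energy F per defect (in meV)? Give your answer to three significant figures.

k_BT = 0.08617 × 493 K = 42.482 meV.
Eᵢ/kT = 0.14689, 1.6054, 2.0267.
Z = Σ gᵢe^(−Eᵢ/kT) = 1·e^(−0.14689) + 3·e^(−1.6054) + 2·e^(−2.0267) = 0.86339 + 0.60243 + 0.26354 = 1.7294.
F = −kT ln Z = −42.482 × ln(1.7294) = −42.482 × 0.54777 = -23.3 meV.

-23.3 meV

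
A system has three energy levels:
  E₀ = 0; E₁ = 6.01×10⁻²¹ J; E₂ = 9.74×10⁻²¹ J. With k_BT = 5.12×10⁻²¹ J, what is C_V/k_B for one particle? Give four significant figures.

0.4657

Eᵢ/kT = 0, 1.17383, 1.90234.
Z = Σ e^(−Eᵢ/kT) = e^(−0) + e^(−1.17383) + e^(−1.90234) = 1.00000 + 0.309181 + 0.149219 = 1.45840.
⟨E⟩ = 2.27069, ⟨E²⟩ = 17.3640.
C_V/k_B = (⟨E²⟩ − ⟨E⟩²)/(kT)² = (17.3640 − 5.15603)/26.2144 = 0.4657.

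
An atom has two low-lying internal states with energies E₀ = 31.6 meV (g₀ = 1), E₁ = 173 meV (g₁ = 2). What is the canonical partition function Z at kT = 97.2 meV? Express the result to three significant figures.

Z = 1.06

Eᵢ/kT = 0.32510, 1.7798.
Z = Σ gᵢe^(−Eᵢ/kT) = 1·e^(−0.32510) + 2·e^(−1.7798) = 0.72246 + 0.33734 = 1.0598.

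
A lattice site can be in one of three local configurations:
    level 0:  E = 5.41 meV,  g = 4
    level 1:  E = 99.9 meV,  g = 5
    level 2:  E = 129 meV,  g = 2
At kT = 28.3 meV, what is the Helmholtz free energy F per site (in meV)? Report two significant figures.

Eᵢ/kT = 0.1912, 3.530, 4.558.
Z = Σ gᵢe^(−Eᵢ/kT) = 4·e^(−0.1912) + 5·e^(−3.530) + 2·e^(−4.558) = 3.304 + 0.1465 + 0.02097 = 3.471.
F = −kT ln Z = −28.3 × ln(3.471) = −28.3 × 1.244 = -35 meV.

-35 meV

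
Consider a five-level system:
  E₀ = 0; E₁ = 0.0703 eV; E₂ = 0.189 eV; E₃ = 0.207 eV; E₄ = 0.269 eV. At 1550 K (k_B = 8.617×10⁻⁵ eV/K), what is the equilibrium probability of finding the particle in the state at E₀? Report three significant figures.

0.459

k_BT = 8.617×10⁻⁵ × 1550 K = 0.13356 eV.
Eᵢ/kT = 0, 0.52636, 1.4151, 1.5499, 2.0141.
Z = Σ e^(−Eᵢ/kT) = e^(−0) + e^(−0.52636) + e^(−1.4151) + e^(−1.5499) + e^(−2.0141) = 1.0000 + 0.59075 + 0.24290 + 0.21227 + 0.13344 = 2.1794.
P₀ = e^(−E₀/kT) / Z = 1.0000/2.1794 = 0.459.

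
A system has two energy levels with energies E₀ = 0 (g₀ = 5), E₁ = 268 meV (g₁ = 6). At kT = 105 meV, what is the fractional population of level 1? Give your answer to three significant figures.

Eᵢ/kT = 0, 2.5524.
Z = Σ gᵢe^(−Eᵢ/kT) = 5·e^(−0) + 6·e^(−2.5524) = 5.0000 + 0.46737 = 5.4674.
P₁ = g₁ e^(−E₁/kT) / Z = 0.46737/5.4674 = 0.0855.

0.0855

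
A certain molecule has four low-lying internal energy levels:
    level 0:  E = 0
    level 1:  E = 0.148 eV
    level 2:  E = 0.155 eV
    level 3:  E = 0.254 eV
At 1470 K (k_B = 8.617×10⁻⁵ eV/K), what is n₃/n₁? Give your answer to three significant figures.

0.433

k_BT = 8.617×10⁻⁵ × 1470 K = 0.12667 eV.
n₃/n₁ = exp[−(E₃−E₁)/kT] = exp(−(0.106 eV)/(0.12667 eV)) = exp(-0.83682) = 0.433.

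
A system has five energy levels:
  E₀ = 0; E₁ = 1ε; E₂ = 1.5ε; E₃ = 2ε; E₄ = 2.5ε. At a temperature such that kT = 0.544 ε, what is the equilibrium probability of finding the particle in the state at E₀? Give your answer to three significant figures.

0.795

Eᵢ/kT = 0, 1.8382, 2.7574, 3.6765, 4.5956.
Z = Σ e^(−Eᵢ/kT) = e^(−0) + e^(−1.8382) + e^(−2.7574) + e^(−3.6765) + e^(−4.5956) = 1.0000 + 0.15910 + 0.063457 + 0.025311 + 0.010096 = 1.2580.
P₀ = e^(−E₀/kT) / Z = 1.0000/1.2580 = 0.795.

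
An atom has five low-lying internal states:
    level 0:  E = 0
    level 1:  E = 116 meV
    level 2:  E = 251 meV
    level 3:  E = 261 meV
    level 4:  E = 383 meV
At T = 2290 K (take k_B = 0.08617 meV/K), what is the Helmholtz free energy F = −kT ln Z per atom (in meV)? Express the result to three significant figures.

-160 meV

k_BT = 0.08617 × 2290 K = 197.33 meV.
Eᵢ/kT = 0, 0.58785, 1.2720, 1.3227, 1.9409.
Z = Σ e^(−Eᵢ/kT) = e^(−0) + e^(−0.58785) + e^(−1.2720) + e^(−1.3227) + e^(−1.9409) = 1.0000 + 0.55552 + 0.28027 + 0.26642 + 0.14357 = 2.2458.
F = −kT ln Z = −197.33 × ln(2.2458) = −197.33 × 0.80906 = -160 meV.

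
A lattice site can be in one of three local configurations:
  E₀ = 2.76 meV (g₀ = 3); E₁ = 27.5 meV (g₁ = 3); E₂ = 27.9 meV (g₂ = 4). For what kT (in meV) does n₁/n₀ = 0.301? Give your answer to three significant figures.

n₁/n₀ = (g₁/g₀) exp[−(E₁−E₀)/kT] = 0.301.
⇒ (E₁−E₀)/kT = ln((3/3)/0.301) = ln(3.3223) = 1.2007.
kT = 24.74 meV / 1.2007 = 20.6 meV.

20.6 meV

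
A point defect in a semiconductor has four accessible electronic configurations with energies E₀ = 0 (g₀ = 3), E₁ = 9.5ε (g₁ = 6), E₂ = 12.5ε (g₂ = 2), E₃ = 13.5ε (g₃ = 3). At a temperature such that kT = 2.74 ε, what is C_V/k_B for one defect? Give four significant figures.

0.9253

Eᵢ/kT = 0, 3.46715, 4.56204, 4.92701.
Z = Σ gᵢe^(−Eᵢ/kT) = 3·e^(−0) + 6·e^(−3.46715) + 2·e^(−4.56204) + 3·e^(−4.92701) = 3.00000 + 0.187235 + 0.0208815 + 0.0217444 = 3.22986.
⟨E⟩ = 0.722415 ε, ⟨E²⟩ = 7.46893 ε².
C_V/k_B = (⟨E²⟩ − ⟨E⟩²)/(kT)² = (7.46893 − 0.521883)/7.50760 = 0.9253.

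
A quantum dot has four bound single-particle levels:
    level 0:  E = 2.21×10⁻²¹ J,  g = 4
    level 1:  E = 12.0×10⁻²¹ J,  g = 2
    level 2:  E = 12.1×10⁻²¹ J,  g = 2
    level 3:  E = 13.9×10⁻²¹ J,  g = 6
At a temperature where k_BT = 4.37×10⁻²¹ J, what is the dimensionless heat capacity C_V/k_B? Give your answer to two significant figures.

0.87

Eᵢ/kT = 0.5057, 2.746, 2.769, 3.181.
Z = Σ gᵢe^(−Eᵢ/kT) = 4·e^(−0.5057) + 2·e^(−2.746) + 2·e^(−2.769) + 6·e^(−3.181) = 2.412 + 0.1284 + 0.1254 + 0.2493 = 2.915.
⟨E⟩ = 4.067, ⟨E²⟩ = 33.21.
C_V/k_B = (⟨E²⟩ − ⟨E⟩²)/(kT)² = (33.21 − 16.54)/19.10 = 0.87.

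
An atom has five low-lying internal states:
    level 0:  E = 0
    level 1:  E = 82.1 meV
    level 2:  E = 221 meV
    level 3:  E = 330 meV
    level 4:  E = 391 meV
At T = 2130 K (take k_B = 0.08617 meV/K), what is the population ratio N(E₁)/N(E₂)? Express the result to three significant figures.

2.13

k_BT = 0.08617 × 2130 K = 183.54 meV.
n₁/n₂ = exp[−(E₁−E₂)/kT] = exp(−(-138.9 meV)/(183.54 meV)) = exp(0.75678) = 2.13.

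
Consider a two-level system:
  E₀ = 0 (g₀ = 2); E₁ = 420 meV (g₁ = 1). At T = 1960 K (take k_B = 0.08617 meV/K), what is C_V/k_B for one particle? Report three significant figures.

0.237

k_BT = 0.08617 × 1960 K = 168.89 meV.
Eᵢ/kT = 0, 2.4868.
Z = Σ gᵢe^(−Eᵢ/kT) = 2·e^(−0) + 1·e^(−2.4868) = 2.0000 + 0.083176 = 2.0832.
⟨E⟩ = 16.769 meV, ⟨E²⟩ = 7043.1 meV².
C_V/k_B = (⟨E²⟩ − ⟨E⟩²)/(kT)² = (7043.1 − 281.20)/28524 = 0.237.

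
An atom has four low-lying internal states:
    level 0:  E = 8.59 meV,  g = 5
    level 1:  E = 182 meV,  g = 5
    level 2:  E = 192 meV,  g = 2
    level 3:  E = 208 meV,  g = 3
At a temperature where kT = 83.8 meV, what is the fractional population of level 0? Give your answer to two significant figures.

0.82

Eᵢ/kT = 0.1025, 2.172, 2.291, 2.482.
Z = Σ gᵢe^(−Eᵢ/kT) = 5·e^(−0.1025) + 5·e^(−2.172) + 2·e^(−2.291) + 3·e^(−2.482) = 4.513 + 0.5697 + 0.2023 + 0.2507 = 5.536.
P₀ = g₀ e^(−E₀/kT) / Z = 4.513/5.536 = 0.82.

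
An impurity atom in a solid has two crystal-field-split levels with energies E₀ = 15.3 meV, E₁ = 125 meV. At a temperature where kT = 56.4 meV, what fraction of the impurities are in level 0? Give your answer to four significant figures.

Eᵢ/kT = 0.271277, 2.21631.
Z = Σ e^(−Eᵢ/kT) = e^(−0.271277) + e^(−2.21631) = 0.762405 + 0.109011 = 0.871416.
P₀ = e^(−E₀/kT) / Z = 0.762405/0.871416 = 0.8749.

0.8749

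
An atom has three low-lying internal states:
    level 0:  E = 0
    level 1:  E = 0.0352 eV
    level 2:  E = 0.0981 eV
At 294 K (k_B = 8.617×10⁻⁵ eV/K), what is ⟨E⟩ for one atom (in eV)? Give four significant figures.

0.008515 eV

k_BT = 8.617×10⁻⁵ × 294 K = 0.0253340 eV.
Eᵢ/kT = 0, 1.38944, 3.87227.
Z = Σ e^(−Eᵢ/kT) = e^(−0) + e^(−1.38944) + e^(−3.87227) = 1.00000 + 0.249215 + 0.0208111 = 1.27003.
⟨E⟩ = Σ Eᵢ e^(−Eᵢ/kT) / Z = (0·1.00000 + 0.0352·0.249215 + 0.0981·0.0208111) / 1.27003 = 0.008515 eV.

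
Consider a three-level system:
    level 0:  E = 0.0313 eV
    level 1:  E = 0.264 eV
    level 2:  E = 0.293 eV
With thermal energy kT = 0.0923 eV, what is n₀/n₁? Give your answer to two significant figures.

n₀/n₁ = exp[−(E₀−E₁)/kT] = exp(−(-0.2327 eV)/(0.0923 eV)) = exp(2.521) = 12.

12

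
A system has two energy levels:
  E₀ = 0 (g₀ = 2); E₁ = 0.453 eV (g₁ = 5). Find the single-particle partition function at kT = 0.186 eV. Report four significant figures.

Eᵢ/kT = 0, 2.43548.
Z = Σ gᵢe^(−Eᵢ/kT) = 2·e^(−0) + 5·e^(−2.43548) = 2.00000 + 0.437779 = 2.43778.

Z = 2.438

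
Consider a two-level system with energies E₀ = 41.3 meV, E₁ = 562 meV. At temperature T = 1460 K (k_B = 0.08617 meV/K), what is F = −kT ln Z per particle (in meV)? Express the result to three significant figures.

k_BT = 0.08617 × 1460 K = 125.81 meV.
Eᵢ/kT = 0.32827, 4.4671.
Z = Σ e^(−Eᵢ/kT) = e^(−0.32827) + e^(−4.4671) = 0.72017 + 0.011481 = 0.73165.
F = −kT ln Z = −125.81 × ln(0.73165) = −125.81 × -0.31245 = 39.3 meV.

39.3 meV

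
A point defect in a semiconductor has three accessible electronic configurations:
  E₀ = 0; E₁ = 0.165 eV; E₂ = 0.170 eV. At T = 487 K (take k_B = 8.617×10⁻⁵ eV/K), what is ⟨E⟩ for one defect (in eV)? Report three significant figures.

k_BT = 8.617×10⁻⁵ × 487 K = 0.041965 eV.
Eᵢ/kT = 0, 3.9318, 4.0510.
Z = Σ e^(−Eᵢ/kT) = e^(−0) + e^(−3.9318) + e^(−4.0510) = 1.0000 + 0.019608 + 0.017405 = 1.0370.
⟨E⟩ = Σ Eᵢ e^(−Eᵢ/kT) / Z = (0·1.0000 + 0.165·0.019608 + 0.170·0.017405) / 1.0370 = 0.00597 eV.

0.00597 eV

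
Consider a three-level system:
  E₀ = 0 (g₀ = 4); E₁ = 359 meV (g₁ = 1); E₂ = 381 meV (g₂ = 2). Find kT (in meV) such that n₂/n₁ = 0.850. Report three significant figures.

25.7 meV

n₂/n₁ = (g₂/g₁) exp[−(E₂−E₁)/kT] = 0.850.
⇒ (E₂−E₁)/kT = ln((2/1)/0.850) = ln(2.3529) = 0.85565.
kT = 22 meV / 0.85565 = 25.7 meV.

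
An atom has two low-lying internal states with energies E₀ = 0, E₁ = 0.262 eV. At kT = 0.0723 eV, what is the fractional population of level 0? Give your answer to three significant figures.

Eᵢ/kT = 0, 3.6238.
Z = Σ e^(−Eᵢ/kT) = e^(−0) + e^(−3.6238) = 1.0000 + 0.026681 = 1.0267.
P₀ = e^(−E₀/kT) / Z = 1.0000/1.0267 = 0.974.

0.974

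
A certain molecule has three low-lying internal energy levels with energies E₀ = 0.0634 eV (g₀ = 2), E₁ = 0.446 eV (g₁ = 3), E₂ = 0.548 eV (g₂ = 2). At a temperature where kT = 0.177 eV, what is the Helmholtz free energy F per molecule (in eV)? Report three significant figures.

-0.0970 eV

Eᵢ/kT = 0.35819, 2.5198, 3.0960.
Z = Σ gᵢe^(−Eᵢ/kT) = 2·e^(−0.35819) + 3·e^(−2.5198) + 2·e^(−3.0960) = 1.3979 + 0.24143 + 0.090460 = 1.7298.
F = −kT ln Z = −0.177 × ln(1.7298) = −0.177 × 0.54801 = -0.0970 eV.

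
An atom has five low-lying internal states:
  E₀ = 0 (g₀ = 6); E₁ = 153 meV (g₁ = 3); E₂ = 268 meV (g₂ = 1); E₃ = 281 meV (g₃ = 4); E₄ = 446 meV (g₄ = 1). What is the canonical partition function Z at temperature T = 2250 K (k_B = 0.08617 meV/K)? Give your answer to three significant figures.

Z = 8.65

k_BT = 0.08617 × 2250 K = 193.88 meV.
Eᵢ/kT = 0, 0.78915, 1.3823, 1.4494, 2.3004.
Z = Σ gᵢe^(−Eᵢ/kT) = 6·e^(−0) + 3·e^(−0.78915) + 1·e^(−1.3823) + 4·e^(−1.4494) + 1·e^(−2.3004) = 6.0000 + 1.3627 + 0.25100 + 0.93884 + 0.10022 = 8.6528.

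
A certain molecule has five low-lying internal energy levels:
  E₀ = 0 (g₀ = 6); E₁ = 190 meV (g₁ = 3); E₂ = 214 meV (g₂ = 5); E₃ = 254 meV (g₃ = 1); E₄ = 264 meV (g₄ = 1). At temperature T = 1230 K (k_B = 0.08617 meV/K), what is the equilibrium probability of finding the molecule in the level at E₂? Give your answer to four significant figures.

k_BT = 0.08617 × 1230 K = 105.989 meV.
Eᵢ/kT = 0, 1.79264, 2.01908, 2.39648, 2.49082.
Z = Σ gᵢe^(−Eᵢ/kT) = 6·e^(−0) + 3·e^(−1.79264) + 5·e^(−2.01908) + 1·e^(−2.39648) + 1·e^(−2.49082) = 6.00000 + 0.499560 + 0.663888 + 0.0910378 + 0.0828420 = 7.33733.
P₂ = g₂ e^(−E₂/kT) / Z = 0.663888/7.33733 = 0.09048.

0.09048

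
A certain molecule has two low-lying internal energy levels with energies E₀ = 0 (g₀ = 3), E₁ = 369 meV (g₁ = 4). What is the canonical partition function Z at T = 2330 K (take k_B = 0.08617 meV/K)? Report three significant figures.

Z = 3.64

k_BT = 0.08617 × 2330 K = 200.78 meV.
Eᵢ/kT = 0, 1.8378.
Z = Σ gᵢe^(−Eᵢ/kT) = 3·e^(−0) + 4·e^(−1.8378) = 3.0000 + 0.63667 = 3.6367.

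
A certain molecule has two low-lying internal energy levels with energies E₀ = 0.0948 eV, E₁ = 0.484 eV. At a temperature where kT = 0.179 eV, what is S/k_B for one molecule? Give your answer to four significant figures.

0.3296

Eᵢ/kT = 0.529609, 2.70391.
Z = Σ e^(−Eᵢ/kT) = e^(−0.529609) + e^(−2.70391) = 0.588835 + 0.0669433 = 0.655778.
⟨E⟩ = Σ EᵢPᵢ = 0.134530 eV.
S/k_B = ln Z + ⟨E⟩/kT = ln(0.655778) + 0.134530/0.179 = -0.421933 + 0.751564 = 0.3296.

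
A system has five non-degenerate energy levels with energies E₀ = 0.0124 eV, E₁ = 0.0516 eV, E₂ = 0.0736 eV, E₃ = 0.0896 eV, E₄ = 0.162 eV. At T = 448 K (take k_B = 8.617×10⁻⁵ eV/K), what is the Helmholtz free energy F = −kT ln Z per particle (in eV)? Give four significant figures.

-0.008609 eV

k_BT = 8.617×10⁻⁵ × 448 K = 0.0386042 eV.
Eᵢ/kT = 0.321209, 1.33664, 1.90653, 2.32099, 4.19643.
Z = Σ e^(−Eᵢ/kT) = e^(−0.321209) + e^(−1.33664) + e^(−1.90653) + e^(−2.32099) + e^(−4.19643) = 0.725272 + 0.262727 + 0.148595 + 0.0981763 + 0.0150492 = 1.24982.
F = −kT ln Z = −0.0386042 × ln(1.24982) = −0.0386042 × 0.223000 = -0.008609 eV.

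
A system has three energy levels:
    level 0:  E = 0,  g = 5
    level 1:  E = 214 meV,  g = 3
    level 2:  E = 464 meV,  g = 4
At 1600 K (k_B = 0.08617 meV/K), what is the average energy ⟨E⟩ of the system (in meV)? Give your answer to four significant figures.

34.66 meV

k_BT = 0.08617 × 1600 K = 137.872 meV.
Eᵢ/kT = 0, 1.55216, 3.36544.
Z = Σ gᵢe^(−Eᵢ/kT) = 5·e^(−0) + 3·e^(−1.55216) + 4·e^(−3.36544) = 5.00000 + 0.635370 + 0.138187 = 5.77356.
⟨E⟩ = Σ Eᵢ gᵢe^(−Eᵢ/kT) / Z = (0·5.00000 + 214·0.635370 + 464·0.138187) / 5.77356 = 34.66 meV.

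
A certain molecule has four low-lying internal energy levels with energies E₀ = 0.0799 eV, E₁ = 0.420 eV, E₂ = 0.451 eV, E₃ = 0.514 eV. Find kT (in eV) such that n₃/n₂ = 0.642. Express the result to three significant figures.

0.142 eV

n₃/n₂ = exp[−(E₃−E₂)/kT] = 0.642.
⇒ (E₃−E₂)/kT = ln(1/0.642) = ln(1.5576) = 0.44315.
kT = 0.063 eV / 0.44315 = 0.142 eV.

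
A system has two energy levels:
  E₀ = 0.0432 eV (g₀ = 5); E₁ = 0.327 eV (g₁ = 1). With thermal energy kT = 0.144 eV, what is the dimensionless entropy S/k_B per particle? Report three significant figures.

Eᵢ/kT = 0.30000, 2.2708.
Z = Σ gᵢe^(−Eᵢ/kT) = 5·e^(−0.30000) + 1·e^(−2.2708) = 3.7041 + 0.10323 = 3.8073.
⟨E⟩ = Σ EᵢPᵢ = 0.050895 eV.
S/k_B = ln Z + ⟨E⟩/kT = ln(3.8073) + 0.050895/0.144 = 1.3369 + 0.35344 = 1.69.

1.69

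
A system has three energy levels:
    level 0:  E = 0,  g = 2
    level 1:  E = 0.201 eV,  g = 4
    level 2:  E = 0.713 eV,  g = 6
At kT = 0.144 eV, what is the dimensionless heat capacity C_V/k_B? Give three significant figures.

Eᵢ/kT = 0, 1.3958, 4.9514.
Z = Σ gᵢe^(−Eᵢ/kT) = 2·e^(−0) + 4·e^(−1.3958) + 6·e^(−4.9514) = 2.0000 + 0.99054 + 0.042441 = 3.0330.
⟨E⟩ = 0.075621 eV, ⟨E²⟩ = 0.020308 eV².
C_V/k_B = (⟨E²⟩ − ⟨E⟩²)/(kT)² = (0.020308 − 0.0057185)/0.020736 = 0.704.

0.704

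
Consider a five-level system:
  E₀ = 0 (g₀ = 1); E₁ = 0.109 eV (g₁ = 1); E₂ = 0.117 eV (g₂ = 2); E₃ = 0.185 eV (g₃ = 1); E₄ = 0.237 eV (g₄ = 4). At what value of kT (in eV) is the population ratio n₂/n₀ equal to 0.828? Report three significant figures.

n₂/n₀ = (g₂/g₀) exp[−(E₂−E₀)/kT] = 0.828.
⇒ (E₂−E₀)/kT = ln((2/1)/0.828) = ln(2.4155) = 0.88191.
kT = 0.117 eV / 0.88191 = 0.133 eV.

0.133 eV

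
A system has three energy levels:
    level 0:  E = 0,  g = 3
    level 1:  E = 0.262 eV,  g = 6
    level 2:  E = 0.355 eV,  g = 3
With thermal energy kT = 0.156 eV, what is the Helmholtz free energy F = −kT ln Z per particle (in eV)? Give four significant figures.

-0.2321 eV

Eᵢ/kT = 0, 1.67949, 2.27564.
Z = Σ gᵢe^(−Eᵢ/kT) = 3·e^(−0) + 6·e^(−1.67949) + 3·e^(−2.27564) = 3.00000 + 1.11881 + 0.308193 = 4.42700.
F = −kT ln Z = −0.156 × ln(4.42700) = −0.156 × 1.48772 = -0.2321 eV.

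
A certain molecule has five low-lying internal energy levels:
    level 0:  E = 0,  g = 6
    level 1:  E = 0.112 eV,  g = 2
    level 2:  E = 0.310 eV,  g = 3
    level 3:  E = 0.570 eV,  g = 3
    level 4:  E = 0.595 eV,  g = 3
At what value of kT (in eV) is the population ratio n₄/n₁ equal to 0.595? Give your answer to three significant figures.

0.522 eV

n₄/n₁ = (g₄/g₁) exp[−(E₄−E₁)/kT] = 0.595.
⇒ (E₄−E₁)/kT = ln((3/2)/0.595) = ln(2.5210) = 0.92466.
kT = 0.483 eV / 0.92466 = 0.522 eV.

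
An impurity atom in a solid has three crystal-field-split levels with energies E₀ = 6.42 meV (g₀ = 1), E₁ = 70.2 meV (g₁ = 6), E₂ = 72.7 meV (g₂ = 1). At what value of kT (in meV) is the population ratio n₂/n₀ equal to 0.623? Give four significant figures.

140.1 meV

n₂/n₀ = (g₂/g₀) exp[−(E₂−E₀)/kT] = 0.623.
⇒ (E₂−E₀)/kT = ln((1/1)/0.623) = ln(1.60514) = 0.473211.
kT = 66.28 meV / 0.473211 = 140.1 meV.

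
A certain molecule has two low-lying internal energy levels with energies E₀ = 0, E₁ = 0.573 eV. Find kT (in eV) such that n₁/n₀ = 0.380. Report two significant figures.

0.59 eV

n₁/n₀ = exp[−(E₁−E₀)/kT] = 0.380.
⇒ (E₁−E₀)/kT = ln(1/0.380) = ln(2.632) = 0.9677.
kT = 0.573 eV / 0.9677 = 0.59 eV.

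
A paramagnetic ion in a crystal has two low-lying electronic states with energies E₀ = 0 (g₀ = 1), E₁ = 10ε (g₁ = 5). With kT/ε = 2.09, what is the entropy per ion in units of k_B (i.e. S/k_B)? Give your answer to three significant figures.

Eᵢ/kT = 0, 4.7847.
Z = Σ gᵢe^(−Eᵢ/kT) = 1·e^(−0) + 5·e^(−4.7847) = 1.0000 + 0.041783 = 1.0418.
⟨E⟩ = Σ EᵢPᵢ = 0.40107 ε.
S/k_B = ln Z + ⟨E⟩/kT = ln(1.0418) + 0.40107/2.09 = 0.040950 + 0.19190 = 0.233.

0.233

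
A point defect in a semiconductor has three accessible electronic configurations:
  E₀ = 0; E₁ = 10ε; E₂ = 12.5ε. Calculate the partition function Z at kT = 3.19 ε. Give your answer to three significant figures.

Z = 1.06

Eᵢ/kT = 0, 3.1348, 3.9185.
Z = Σ e^(−Eᵢ/kT) = e^(−0) + e^(−3.1348) + e^(−3.9185) = 1.0000 + 0.043508 + 0.019871 = 1.0634.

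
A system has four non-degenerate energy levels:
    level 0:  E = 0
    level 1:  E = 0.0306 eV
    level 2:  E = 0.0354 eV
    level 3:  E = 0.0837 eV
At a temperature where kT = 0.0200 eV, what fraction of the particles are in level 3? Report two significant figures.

Eᵢ/kT = 0, 1.530, 1.770, 4.185.
Z = Σ e^(−Eᵢ/kT) = e^(−0) + e^(−1.530) + e^(−1.770) + e^(−4.185) = 1.000 + 0.2165 + 0.1703 + 0.01522 = 1.402.
P₃ = e^(−E₃/kT) / Z = 0.01522/1.402 = 0.011.

0.011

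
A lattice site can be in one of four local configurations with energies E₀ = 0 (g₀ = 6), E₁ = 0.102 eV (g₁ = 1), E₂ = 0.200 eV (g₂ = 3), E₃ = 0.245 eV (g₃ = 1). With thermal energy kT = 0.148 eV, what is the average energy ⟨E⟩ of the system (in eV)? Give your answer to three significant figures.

0.0339 eV

Eᵢ/kT = 0, 0.68919, 1.3514, 1.6554.
Z = Σ gᵢe^(−Eᵢ/kT) = 6·e^(−0) + 1·e^(−0.68919) + 3·e^(−1.3514) + 1·e^(−1.6554) = 6.0000 + 0.50198 + 0.77663 + 0.19102 = 7.4696.
⟨E⟩ = Σ Eᵢ gᵢe^(−Eᵢ/kT) / Z = (0·6.0000 + 0.102·0.50198 + 0.200·0.77663 + 0.245·0.19102) / 7.4696 = 0.0339 eV.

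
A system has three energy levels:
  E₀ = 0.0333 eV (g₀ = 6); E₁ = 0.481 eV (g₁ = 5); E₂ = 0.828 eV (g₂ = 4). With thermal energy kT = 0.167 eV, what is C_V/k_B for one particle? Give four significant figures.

Eᵢ/kT = 0.199401, 2.88024, 4.95808.
Z = Σ gᵢe^(−Eᵢ/kT) = 6·e^(−0.199401) + 5·e^(−2.88024) + 4·e^(−4.95808) = 4.91533 + 0.280606 + 0.0281056 = 5.22404.
⟨E⟩ = 0.0616235 eV, ⟨E²⟩ = 0.0171592 eV².
C_V/k_B = (⟨E²⟩ − ⟨E⟩²)/(kT)² = (0.0171592 − 0.00379746)/0.0278890 = 0.4791.

0.4791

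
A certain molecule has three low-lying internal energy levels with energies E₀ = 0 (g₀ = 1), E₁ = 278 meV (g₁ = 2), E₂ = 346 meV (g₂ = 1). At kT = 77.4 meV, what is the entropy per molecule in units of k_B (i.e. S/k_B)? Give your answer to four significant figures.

0.2980

Eᵢ/kT = 0, 3.59173, 4.47028.
Z = Σ gᵢe^(−Eᵢ/kT) = 1·e^(−0) + 2·e^(−3.59173) + 1·e^(−4.47028) = 1.00000 + 0.0551013 + 0.0114441 = 1.06655.
⟨E⟩ = Σ EᵢPᵢ = 18.0749 meV.
S/k_B = ln Z + ⟨E⟩/kT = ln(1.06655) + 18.0749/77.4 = 0.0644291 + 0.233526 = 0.2980.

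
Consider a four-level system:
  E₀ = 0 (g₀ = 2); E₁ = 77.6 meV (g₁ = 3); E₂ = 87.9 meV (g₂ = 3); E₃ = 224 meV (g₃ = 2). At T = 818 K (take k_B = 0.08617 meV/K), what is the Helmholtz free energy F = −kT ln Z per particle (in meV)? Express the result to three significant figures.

-96.7 meV

k_BT = 0.08617 × 818 K = 70.487 meV.
Eᵢ/kT = 0, 1.1009, 1.2470, 3.1779.
Z = Σ gᵢe^(−Eᵢ/kT) = 2·e^(−0) + 3·e^(−1.1009) + 3·e^(−1.2470) + 2·e^(−3.1779) = 2.0000 + 0.99771 + 0.86210 + 0.083346 = 3.9432.
F = −kT ln Z = −70.487 × ln(3.9432) = −70.487 × 1.3720 = -96.7 meV.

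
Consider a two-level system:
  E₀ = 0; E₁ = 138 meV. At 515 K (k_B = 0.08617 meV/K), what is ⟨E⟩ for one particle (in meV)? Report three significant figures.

k_BT = 0.08617 × 515 K = 44.378 meV.
Eᵢ/kT = 0, 3.1096.
Z = Σ e^(−Eᵢ/kT) = e^(−0) + e^(−3.1096) = 1.0000 + 0.044619 = 1.0446.
⟨E⟩ = Σ Eᵢ e^(−Eᵢ/kT) / Z = (0·1.0000 + 138·0.044619) / 1.0446 = 5.89 meV.

5.89 meV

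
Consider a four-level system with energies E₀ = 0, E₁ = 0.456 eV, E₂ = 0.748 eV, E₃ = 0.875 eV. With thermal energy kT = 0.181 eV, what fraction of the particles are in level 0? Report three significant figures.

Eᵢ/kT = 0, 2.5193, 4.1326, 4.8343.
Z = Σ e^(−Eᵢ/kT) = e^(−0) + e^(−2.5193) + e^(−4.1326) + e^(−4.8343) = 1.0000 + 0.080516 + 0.016041 + 0.0079523 = 1.1045.
P₀ = e^(−E₀/kT) / Z = 1.0000/1.1045 = 0.905.

0.905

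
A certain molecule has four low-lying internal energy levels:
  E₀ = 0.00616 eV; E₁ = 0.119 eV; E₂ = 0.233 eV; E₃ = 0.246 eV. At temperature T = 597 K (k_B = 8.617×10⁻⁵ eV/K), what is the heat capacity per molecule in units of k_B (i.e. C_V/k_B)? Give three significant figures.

0.772

k_BT = 8.617×10⁻⁵ × 597 K = 0.051443 eV.
Eᵢ/kT = 0.11974, 2.3132, 4.5293, 4.7820.
Z = Σ e^(−Eᵢ/kT) = e^(−0.11974) + e^(−2.3132) + e^(−4.5293) + e^(−4.7820) = 0.88715 + 0.098944 + 0.010788 + 0.0083792 = 1.0053.
⟨E⟩ = 0.021699 eV, ⟨E²⟩ = 0.0025142 eV².
C_V/k_B = (⟨E²⟩ − ⟨E⟩²)/(kT)² = (0.0025142 − 0.00047085)/0.0026464 = 0.772.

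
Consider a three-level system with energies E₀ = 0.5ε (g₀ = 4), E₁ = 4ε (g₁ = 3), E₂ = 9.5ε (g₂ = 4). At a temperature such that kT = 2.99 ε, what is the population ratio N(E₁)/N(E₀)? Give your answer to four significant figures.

n₁/n₀ = (g₁/g₀) exp[−(E₁−E₀)/kT] = (3/4) × exp(−(3.5ε)/(2.99ε)) = (3/4) × exp(-1.17057) = 0.2326.

0.2326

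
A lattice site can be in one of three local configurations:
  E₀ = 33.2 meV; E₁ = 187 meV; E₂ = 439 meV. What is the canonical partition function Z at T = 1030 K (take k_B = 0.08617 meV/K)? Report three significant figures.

k_BT = 0.08617 × 1030 K = 88.755 meV.
Eᵢ/kT = 0.37406, 2.1069, 4.9462.
Z = Σ e^(−Eᵢ/kT) = e^(−0.37406) + e^(−2.1069) + e^(−4.9462) = 0.68794 + 0.12161 + 0.0071104 = 0.81666.

Z = 0.817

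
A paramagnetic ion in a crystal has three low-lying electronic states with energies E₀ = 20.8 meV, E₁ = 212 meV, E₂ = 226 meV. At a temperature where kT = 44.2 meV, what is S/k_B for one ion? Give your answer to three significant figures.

0.122

Eᵢ/kT = 0.47059, 4.7964, 5.1131.
Z = Σ e^(−Eᵢ/kT) = e^(−0.47059) + e^(−4.7964) + e^(−5.1131) = 0.62463 + 0.0082594 + 0.0060174 = 0.63891.
⟨E⟩ = Σ EᵢPᵢ = 25.204 meV.
S/k_B = ln Z + ⟨E⟩/kT = ln(0.63891) + 25.204/44.2 = -0.44799 + 0.57023 = 0.122.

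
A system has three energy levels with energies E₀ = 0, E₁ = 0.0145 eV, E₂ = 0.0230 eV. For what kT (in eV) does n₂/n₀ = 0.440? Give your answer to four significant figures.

n₂/n₀ = exp[−(E₂−E₀)/kT] = 0.440.
⇒ (E₂−E₀)/kT = ln(1/0.440) = ln(2.27273) = 0.820982.
kT = 0.0230 eV / 0.820982 = 0.02802 eV.

0.02802 eV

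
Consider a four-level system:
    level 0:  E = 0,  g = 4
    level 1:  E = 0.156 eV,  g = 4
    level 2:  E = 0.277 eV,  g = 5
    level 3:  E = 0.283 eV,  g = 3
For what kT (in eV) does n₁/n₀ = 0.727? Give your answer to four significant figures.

n₁/n₀ = (g₁/g₀) exp[−(E₁−E₀)/kT] = 0.727.
⇒ (E₁−E₀)/kT = ln((4/4)/0.727) = ln(1.37552) = 0.318832.
kT = 0.156 eV / 0.318832 = 0.4893 eV.

0.4893 eV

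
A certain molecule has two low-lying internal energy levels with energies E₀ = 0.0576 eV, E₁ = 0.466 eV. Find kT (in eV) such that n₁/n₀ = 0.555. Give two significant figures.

0.69 eV

n₁/n₀ = exp[−(E₁−E₀)/kT] = 0.555.
⇒ (E₁−E₀)/kT = ln(1/0.555) = ln(1.802) = 0.5889.
kT = 0.4084 eV / 0.5889 = 0.69 eV.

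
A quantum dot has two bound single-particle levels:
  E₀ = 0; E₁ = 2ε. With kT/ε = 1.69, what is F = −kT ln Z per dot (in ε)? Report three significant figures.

-0.451 ε

Eᵢ/kT = 0, 1.1834.
Z = Σ e^(−Eᵢ/kT) = e^(−0) + e^(−1.1834) = 1.0000 + 0.30624 = 1.3062.
F = −kT ln Z = −1.69 × ln(1.3062) = −1.69 × 0.26712 = -0.451 ε.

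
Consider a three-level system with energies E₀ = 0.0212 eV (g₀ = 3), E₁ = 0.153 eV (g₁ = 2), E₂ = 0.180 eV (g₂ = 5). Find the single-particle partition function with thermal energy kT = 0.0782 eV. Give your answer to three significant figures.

Eᵢ/kT = 0.27110, 1.9565, 2.3018.
Z = Σ gᵢe^(−Eᵢ/kT) = 3·e^(−0.27110) + 2·e^(−1.9565) + 5·e^(−2.3018) = 2.2876 + 0.28270 + 0.50039 = 3.0707.

Z = 3.07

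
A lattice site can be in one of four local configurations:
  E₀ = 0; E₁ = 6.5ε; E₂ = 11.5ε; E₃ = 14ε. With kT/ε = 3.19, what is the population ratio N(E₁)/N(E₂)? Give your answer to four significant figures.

n₁/n₂ = exp[−(E₁−E₂)/kT] = exp(−(-5.0ε)/(3.19ε)) = exp(1.56740) = 4.794.

4.794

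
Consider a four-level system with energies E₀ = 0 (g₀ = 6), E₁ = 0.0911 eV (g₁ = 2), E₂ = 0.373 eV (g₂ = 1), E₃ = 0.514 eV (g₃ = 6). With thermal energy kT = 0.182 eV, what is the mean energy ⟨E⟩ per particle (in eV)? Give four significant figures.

0.04437 eV

Eᵢ/kT = 0, 0.500549, 2.04945, 2.82418.
Z = Σ gᵢe^(−Eᵢ/kT) = 6·e^(−0) + 2·e^(−0.500549) + 1·e^(−2.04945) + 6·e^(−2.82418) = 6.00000 + 1.21240 + 0.128806 + 0.356144 = 7.69735.
⟨E⟩ = Σ Eᵢ gᵢe^(−Eᵢ/kT) / Z = (0·6.00000 + 0.0911·1.21240 + 0.373·0.128806 + 0.514·0.356144) / 7.69735 = 0.04437 eV.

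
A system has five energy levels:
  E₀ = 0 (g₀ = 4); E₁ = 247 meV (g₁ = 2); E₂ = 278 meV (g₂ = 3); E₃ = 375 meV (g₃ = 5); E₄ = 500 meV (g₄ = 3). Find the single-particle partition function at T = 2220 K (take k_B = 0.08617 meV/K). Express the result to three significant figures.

k_BT = 0.08617 × 2220 K = 191.30 meV.
Eᵢ/kT = 0, 1.2912, 1.4532, 1.9603, 2.6137.
Z = Σ gᵢe^(−Eᵢ/kT) = 4·e^(−0) + 2·e^(−1.2912) + 3·e^(−1.4532) + 5·e^(−1.9603) + 3·e^(−2.6137) = 4.0000 + 0.54988 + 0.70146 + 0.70408 + 0.21979 = 6.1752.

Z = 6.18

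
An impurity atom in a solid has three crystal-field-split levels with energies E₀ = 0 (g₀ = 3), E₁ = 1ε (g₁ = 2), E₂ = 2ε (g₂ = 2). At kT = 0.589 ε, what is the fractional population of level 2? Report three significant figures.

0.0195

Eᵢ/kT = 0, 1.6978, 3.3956.
Z = Σ gᵢe^(−Eᵢ/kT) = 3·e^(−0) + 2·e^(−1.6978) + 2·e^(−3.3956) = 3.0000 + 0.36617 + 0.067041 = 3.4332.
P₂ = g₂ e^(−E₂/kT) / Z = 0.067041/3.4332 = 0.0195.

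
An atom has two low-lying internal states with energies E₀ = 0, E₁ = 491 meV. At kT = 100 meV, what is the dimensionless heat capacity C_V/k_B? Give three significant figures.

Eᵢ/kT = 0, 4.9100.
Z = Σ e^(−Eᵢ/kT) = e^(−0) + e^(−4.9100) = 1.0000 + 0.0073725 = 1.0074.
⟨E⟩ = 3.5933 meV, ⟨E²⟩ = 1764.3 meV².
C_V/k_B = (⟨E²⟩ − ⟨E⟩²)/(kT)² = (1764.3 − 12.912)/10000 = 0.175.

0.175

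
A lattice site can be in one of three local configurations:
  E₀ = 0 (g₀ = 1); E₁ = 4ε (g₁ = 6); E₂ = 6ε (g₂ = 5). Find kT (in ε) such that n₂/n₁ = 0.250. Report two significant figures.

n₂/n₁ = (g₂/g₁) exp[−(E₂−E₁)/kT] = 0.250.
⇒ (E₂−E₁)/kT = ln((5/6)/0.250) = ln(3.333) = 1.204.
kT = 2ε / 1.204 = 1.7 ε.

1.7 ε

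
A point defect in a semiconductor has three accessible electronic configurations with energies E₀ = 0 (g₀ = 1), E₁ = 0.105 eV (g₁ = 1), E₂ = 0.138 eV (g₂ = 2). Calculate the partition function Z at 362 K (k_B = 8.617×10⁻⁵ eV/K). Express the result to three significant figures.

k_BT = 8.617×10⁻⁵ × 362 K = 0.031194 eV.
Eᵢ/kT = 0, 3.3660, 4.4239.
Z = Σ gᵢe^(−Eᵢ/kT) = 1·e^(−0) + 1·e^(−3.3660) + 2·e^(−4.4239) = 1.0000 + 0.034527 + 0.023975 = 1.0585.

Z = 1.06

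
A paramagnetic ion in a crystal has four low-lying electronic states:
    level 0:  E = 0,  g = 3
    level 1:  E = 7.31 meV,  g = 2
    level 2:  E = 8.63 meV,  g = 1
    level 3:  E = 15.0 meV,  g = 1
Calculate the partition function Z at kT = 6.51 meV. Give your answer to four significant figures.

Z = 4.016

Eᵢ/kT = 0, 1.12289, 1.32565, 2.30415.
Z = Σ gᵢe^(−Eᵢ/kT) = 3·e^(−0) + 2·e^(−1.12289) + 1·e^(−1.32565) + 1·e^(−2.30415) = 3.00000 + 0.650676 + 0.265630 + 0.0998436 = 4.01615.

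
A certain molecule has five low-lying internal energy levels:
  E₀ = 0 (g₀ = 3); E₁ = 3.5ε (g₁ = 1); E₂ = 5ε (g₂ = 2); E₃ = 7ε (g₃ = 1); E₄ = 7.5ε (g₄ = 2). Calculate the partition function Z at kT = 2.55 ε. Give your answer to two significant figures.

Eᵢ/kT = 0, 1.373, 1.961, 2.745, 2.941.
Z = Σ gᵢe^(−Eᵢ/kT) = 3·e^(−0) + 1·e^(−1.373) + 2·e^(−1.961) + 1·e^(−2.745) + 2·e^(−2.941) = 3.000 + 0.2533 + 0.2814 + 0.06425 + 0.1056 = 3.705.

Z = 3.7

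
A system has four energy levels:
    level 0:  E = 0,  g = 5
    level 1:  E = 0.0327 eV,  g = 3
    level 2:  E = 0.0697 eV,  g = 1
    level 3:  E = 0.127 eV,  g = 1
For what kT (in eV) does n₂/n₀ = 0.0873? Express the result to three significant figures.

0.0841 eV

n₂/n₀ = (g₂/g₀) exp[−(E₂−E₀)/kT] = 0.0873.
⇒ (E₂−E₀)/kT = ln((1/5)/0.0873) = ln(2.2910) = 0.82899.
kT = 0.0697 eV / 0.82899 = 0.0841 eV.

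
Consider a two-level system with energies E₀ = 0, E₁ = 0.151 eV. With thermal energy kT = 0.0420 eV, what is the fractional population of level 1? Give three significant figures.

0.0267

Eᵢ/kT = 0, 3.5952.
Z = Σ e^(−Eᵢ/kT) = e^(−0) + e^(−3.5952) = 1.0000 + 0.027455 = 1.0275.
P₁ = e^(−E₁/kT) / Z = 0.027455/1.0275 = 0.0267.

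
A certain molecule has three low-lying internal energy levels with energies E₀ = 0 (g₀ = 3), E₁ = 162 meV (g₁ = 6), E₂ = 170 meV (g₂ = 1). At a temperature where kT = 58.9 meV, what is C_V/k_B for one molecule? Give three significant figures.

Eᵢ/kT = 0, 2.7504, 2.8862.
Z = Σ gᵢe^(−Eᵢ/kT) = 3·e^(−0) + 6·e^(−2.7504) + 1·e^(−2.8862) = 3.0000 + 0.38341 + 0.055788 = 3.4392.
⟨E⟩ = 20.818 meV, ⟨E²⟩ = 3394.5 meV².
C_V/k_B = (⟨E²⟩ − ⟨E⟩²)/(kT)² = (3394.5 − 433.39)/3469.2 = 0.854.

0.854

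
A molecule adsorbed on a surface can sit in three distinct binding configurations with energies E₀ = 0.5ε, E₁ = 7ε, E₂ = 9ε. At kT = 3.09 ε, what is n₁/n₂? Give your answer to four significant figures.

n₁/n₂ = exp[−(E₁−E₂)/kT] = exp(−(-2ε)/(3.09ε)) = exp(0.647249) = 1.910.

1.910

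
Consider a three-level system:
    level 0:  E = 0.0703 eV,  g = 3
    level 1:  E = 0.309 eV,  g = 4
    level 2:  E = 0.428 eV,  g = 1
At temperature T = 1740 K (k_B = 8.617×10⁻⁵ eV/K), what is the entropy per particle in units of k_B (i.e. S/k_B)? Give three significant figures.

1.75

k_BT = 8.617×10⁻⁵ × 1740 K = 0.14994 eV.
Eᵢ/kT = 0.46885, 2.0608, 2.8545.
Z = Σ gᵢe^(−Eᵢ/kT) = 3·e^(−0.46885) + 4·e^(−2.0608) + 1·e^(−2.8545) = 1.8772 + 0.50941 + 0.057585 = 2.4442.
⟨E⟩ = Σ EᵢPᵢ = 0.12848 eV.
S/k_B = ln Z + ⟨E⟩/kT = ln(2.4442) + 0.12848/0.14994 = 0.89372 + 0.85688 = 1.75.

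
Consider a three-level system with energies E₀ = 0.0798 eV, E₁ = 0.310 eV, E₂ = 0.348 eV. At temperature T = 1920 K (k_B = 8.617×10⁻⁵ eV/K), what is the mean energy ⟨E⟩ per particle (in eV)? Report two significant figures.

k_BT = 8.617×10⁻⁵ × 1920 K = 0.1654 eV.
Eᵢ/kT = 0.4825, 1.874, 2.104.
Z = Σ e^(−Eᵢ/kT) = e^(−0.4825) + e^(−1.874) + e^(−2.104) = 0.6172 + 0.1535 + 0.1220 = 0.8927.
⟨E⟩ = Σ Eᵢ e^(−Eᵢ/kT) / Z = (0.0798·0.6172 + 0.310·0.1535 + 0.348·0.1220) / 0.8927 = 0.16 eV.

0.16 eV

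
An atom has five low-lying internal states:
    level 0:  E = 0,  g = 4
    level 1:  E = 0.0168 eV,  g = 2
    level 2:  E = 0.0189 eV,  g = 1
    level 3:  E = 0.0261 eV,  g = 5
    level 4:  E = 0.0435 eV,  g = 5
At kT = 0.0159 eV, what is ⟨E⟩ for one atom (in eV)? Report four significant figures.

Eᵢ/kT = 0, 1.05660, 1.18868, 1.64151, 2.73585.
Z = Σ gᵢe^(−Eᵢ/kT) = 4·e^(−0) + 2·e^(−1.05660) + 1·e^(−1.18868) + 5·e^(−1.64151) + 5·e^(−2.73585) = 4.00000 + 0.695272 + 0.304623 + 0.968437 + 0.324194 = 6.29253.
⟨E⟩ = Σ Eᵢ gᵢe^(−Eᵢ/kT) / Z = (0·4.00000 + 0.0168·0.695272 + 0.0189·0.304623 + 0.0261·0.968437 + 0.0435·0.324194) / 6.29253 = 0.009029 eV.

0.009029 eV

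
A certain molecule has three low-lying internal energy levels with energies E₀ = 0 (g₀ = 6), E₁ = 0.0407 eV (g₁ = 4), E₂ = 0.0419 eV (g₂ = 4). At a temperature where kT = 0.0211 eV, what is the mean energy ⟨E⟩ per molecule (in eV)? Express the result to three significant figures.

Eᵢ/kT = 0, 1.9289, 1.9858.
Z = Σ gᵢe^(−Eᵢ/kT) = 6·e^(−0) + 4·e^(−1.9289) + 4·e^(−1.9858) = 6.0000 + 0.58123 + 0.54908 = 7.1303.
⟨E⟩ = Σ Eᵢ gᵢe^(−Eᵢ/kT) / Z = (0·6.0000 + 0.0407·0.58123 + 0.0419·0.54908) / 7.1303 = 0.00654 eV.

0.00654 eV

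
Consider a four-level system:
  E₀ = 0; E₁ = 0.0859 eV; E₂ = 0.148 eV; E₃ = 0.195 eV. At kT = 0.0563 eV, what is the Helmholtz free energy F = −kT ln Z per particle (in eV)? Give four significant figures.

Eᵢ/kT = 0, 1.52575, 2.62877, 3.46359.
Z = Σ e^(−Eᵢ/kT) = e^(−0) + e^(−1.52575) + e^(−2.62877) + e^(−3.46359) = 1.00000 + 0.217458 + 0.0721672 + 0.0313171 = 1.32094.
F = −kT ln Z = −0.0563 × ln(1.32094) = −0.0563 × 0.278344 = -0.01567 eV.

-0.01567 eV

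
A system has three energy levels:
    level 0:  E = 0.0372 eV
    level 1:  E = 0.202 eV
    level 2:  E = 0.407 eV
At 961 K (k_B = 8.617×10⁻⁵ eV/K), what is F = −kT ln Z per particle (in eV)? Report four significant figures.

0.02576 eV

k_BT = 8.617×10⁻⁵ × 961 K = 0.0828094 eV.
Eᵢ/kT = 0.449224, 2.43934, 4.91490.
Z = Σ e^(−Eᵢ/kT) = e^(−0.449224) + e^(−2.43934) + e^(−4.91490) = 0.638123 + 0.0872184 + 0.00733645 = 0.732678.
F = −kT ln Z = −0.0828094 × ln(0.732678) = −0.0828094 × -0.311049 = 0.02576 eV.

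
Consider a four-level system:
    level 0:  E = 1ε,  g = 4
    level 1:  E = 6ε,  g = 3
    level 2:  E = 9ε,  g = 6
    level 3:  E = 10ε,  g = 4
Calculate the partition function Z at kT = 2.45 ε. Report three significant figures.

Eᵢ/kT = 0.40816, 2.4490, 3.6735, 4.0816.
Z = Σ gᵢe^(−Eᵢ/kT) = 4·e^(−0.40816) + 3·e^(−2.4490) + 6·e^(−3.6735) + 4·e^(−4.0816) = 2.6595 + 0.25914 + 0.15232 + 0.067522 = 3.1385.

Z = 3.14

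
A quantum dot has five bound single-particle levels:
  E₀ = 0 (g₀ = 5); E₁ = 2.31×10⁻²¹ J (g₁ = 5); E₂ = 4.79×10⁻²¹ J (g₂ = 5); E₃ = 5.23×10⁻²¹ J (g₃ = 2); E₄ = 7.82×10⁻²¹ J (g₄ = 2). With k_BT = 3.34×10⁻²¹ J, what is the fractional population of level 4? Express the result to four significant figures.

0.02068

Eᵢ/kT = 0, 0.691617, 1.43413, 1.56587, 2.34132.
Z = Σ gᵢe^(−Eᵢ/kT) = 5·e^(−0) + 5·e^(−0.691617) + 5·e^(−1.43413) + 2·e^(−1.56587) + 2·e^(−2.34132) = 5.00000 + 2.50383 + 1.19161 + 0.417812 + 0.192401 = 9.30565.
P₄ = g₄ e^(−E₄/kT) / Z = 0.192401/9.30565 = 0.02068.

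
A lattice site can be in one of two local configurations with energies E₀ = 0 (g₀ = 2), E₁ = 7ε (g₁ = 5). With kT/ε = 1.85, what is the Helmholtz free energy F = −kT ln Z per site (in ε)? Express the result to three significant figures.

-1.38 ε

Eᵢ/kT = 0, 3.7838.
Z = Σ gᵢe^(−Eᵢ/kT) = 2·e^(−0) + 5·e^(−3.7838) = 2.0000 + 0.11368 = 2.1137.
F = −kT ln Z = −1.85 × ln(2.1137) = −1.85 × 0.74844 = -1.38 ε.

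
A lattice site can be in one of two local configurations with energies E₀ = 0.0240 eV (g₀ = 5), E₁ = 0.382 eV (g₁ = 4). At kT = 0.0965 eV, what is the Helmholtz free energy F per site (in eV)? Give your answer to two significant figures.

-0.13 eV

Eᵢ/kT = 0.2487, 3.959.
Z = Σ gᵢe^(−Eᵢ/kT) = 5·e^(−0.2487) + 4·e^(−3.959) = 3.899 + 0.07633 = 3.975.
F = −kT ln Z = −0.0965 × ln(3.975) = −0.0965 × 1.380 = -0.13 eV.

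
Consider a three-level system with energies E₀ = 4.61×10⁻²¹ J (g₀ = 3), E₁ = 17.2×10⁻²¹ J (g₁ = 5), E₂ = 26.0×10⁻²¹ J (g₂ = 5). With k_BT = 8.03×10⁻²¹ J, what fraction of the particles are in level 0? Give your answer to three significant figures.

0.683

Eᵢ/kT = 0.57410, 2.1420, 3.2379.
Z = Σ gᵢe^(−Eᵢ/kT) = 3·e^(−0.57410) + 5·e^(−2.1420) + 5·e^(−3.2379) = 1.6896 + 0.58710 + 0.19623 = 2.4729.
P₀ = g₀ e^(−E₀/kT) / Z = 1.6896/2.4729 = 0.683.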